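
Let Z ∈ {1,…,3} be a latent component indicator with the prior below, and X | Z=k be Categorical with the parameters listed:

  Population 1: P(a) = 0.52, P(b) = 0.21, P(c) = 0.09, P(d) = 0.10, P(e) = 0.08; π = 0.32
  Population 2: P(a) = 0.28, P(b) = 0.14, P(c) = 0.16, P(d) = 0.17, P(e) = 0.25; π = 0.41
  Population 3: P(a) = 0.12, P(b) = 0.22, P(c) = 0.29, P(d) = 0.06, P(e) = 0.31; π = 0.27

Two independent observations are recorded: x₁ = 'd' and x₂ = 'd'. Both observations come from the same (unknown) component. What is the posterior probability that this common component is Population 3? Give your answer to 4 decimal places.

Apply Bayes' rule: the posterior for each component is proportional to its prior times its likelihood at x.
Since both observations come from the same component, the likelihood for component k is f_k(x₁)·f_k(x₂).
  L_1 = [P(d | comp) = 0.10] × [0.1] = 0.01
  L_2 = [P(d | comp) = 0.17] × [0.17] = 0.0289
  L_3 = [P(d | comp) = 0.06] × [0.06] = 0.0036
Weight by the priors:
  w_1·L_1 = 0.32 × 0.01 = 0.0032
  w_2·L_2 = 0.41 × 0.0289 = 0.011849
  w_3·L_3 = 0.27 × 0.0036 = 0.000972
Normaliser: 0.0032 + 0.011849 + 0.000972 = 0.016021
P(Population 3 | x₁,x₂) ≈ 0.0607

0.0607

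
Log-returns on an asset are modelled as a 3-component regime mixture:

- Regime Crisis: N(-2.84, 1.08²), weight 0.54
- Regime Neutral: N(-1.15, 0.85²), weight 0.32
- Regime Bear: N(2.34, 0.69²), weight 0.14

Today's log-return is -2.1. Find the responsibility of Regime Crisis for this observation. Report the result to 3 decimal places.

P(component k | x) = w_k·f_k(x) / marginal(x), where marginal(x) = Σ_j w_j·f_j(x).
Evaluate each component's likelihood at the observed value:
  L_Crisis = 0.292106
  L_Neutral = 0.25133
  L_Bear = 5.89888e-10
Multiply by the mixture weights:
  w_Crisis·L_Crisis = 0.54 × 0.292106 = 0.157737
  w_Neutral·L_Neutral = 0.32 × 0.25133 = 0.0804257
  w_Bear·L_Bear = 0.14 × 5.89888e-10 = 8.25843e-11
Marginal: 0.157737 + 0.0804257 + 8.25843e-11 = 0.238163
P(Regime Crisis | x) = 0.157737 / 0.238163 ≈ 0.662

0.662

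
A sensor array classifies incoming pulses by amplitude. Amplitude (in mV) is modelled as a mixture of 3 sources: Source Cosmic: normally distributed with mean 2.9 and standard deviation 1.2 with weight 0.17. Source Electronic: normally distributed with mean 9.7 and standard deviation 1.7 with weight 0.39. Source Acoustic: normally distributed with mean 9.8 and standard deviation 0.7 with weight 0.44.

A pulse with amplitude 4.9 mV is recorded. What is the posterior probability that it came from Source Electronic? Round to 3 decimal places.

Posterior ∝ prior × likelihood, so P(k | x) ∝ π_k f_k(x); normalise over all components.
Component likelihoods at x = 4.9 mV:
  f_Cosmic = (1/(1.2·√(2π)))·exp(−(4.9−2.9)²/(2·1.2²)) = 0.332452·exp(-1.38889) = 0.0828976
  f_Electronic = (1/(1.7·√(2π)))·exp(−(4.9−9.7)²/(2·1.7²)) = 0.234672·exp(-3.98616) = 0.00435807
  f_Acoustic = (1/(0.7·√(2π)))·exp(−(4.9−9.8)²/(2·0.7²)) = 0.569918·exp(-24.50000) = 1.30496e-11
Prior × likelihood for each component:
  π_Cosmic·f_Cosmic = 0.17 × 0.0828976 = 0.0140926
  π_Electronic·f_Electronic = 0.39 × 0.00435807 = 0.00169965
  π_Acoustic·f_Acoustic = 0.44 × 1.30496e-11 = 5.74182e-12
Denominator: 0.0140926 + 0.00169965 + 5.74182e-12 = 0.0157922
So the posterior for Source Electronic is 0.00169965 / 0.0157922 ≈ 0.108.

0.108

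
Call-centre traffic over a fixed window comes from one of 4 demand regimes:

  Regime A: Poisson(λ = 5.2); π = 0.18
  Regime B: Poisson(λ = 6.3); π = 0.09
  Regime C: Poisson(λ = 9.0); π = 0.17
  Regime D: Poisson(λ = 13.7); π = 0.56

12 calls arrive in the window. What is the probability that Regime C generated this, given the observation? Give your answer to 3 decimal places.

The responsibility of component k is w_k f_k(x) divided by Σ_j w_j f_j(x).
Component likelihoods at x = 12 calls:
  p_A = e^(−5.2)·5.2^12/12! = 0.00450165
  p_B = e^(−6.3)·6.3^12/12! = 0.0149863
  p_C = e^(−9.0)·9.0^12/12! = 0.072765
  p_D = e^(−13.7)·13.7^12/12! = 0.102441
Multiply by the mixture weights:
  w_A·p_A = 0.18 × 0.00450165 = 0.000810297
  w_B·p_B = 0.09 × 0.0149863 = 0.00134877
  w_C·p_C = 0.17 × 0.072765 = 0.0123701
  w_D·p_D = 0.56 × 0.102441 = 0.0573672
Marginal: 0.000810297 + 0.00134877 + 0.0123701 + 0.0573672 = 0.0718963
So the posterior for Regime C is 0.0123701 / 0.0718963 ≈ 0.172.

0.172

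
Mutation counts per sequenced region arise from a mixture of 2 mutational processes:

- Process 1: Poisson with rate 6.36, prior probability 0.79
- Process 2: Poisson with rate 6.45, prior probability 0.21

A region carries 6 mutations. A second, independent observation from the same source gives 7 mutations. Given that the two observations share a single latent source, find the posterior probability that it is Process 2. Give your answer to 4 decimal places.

The responsibility of component k is P(Z=k) f_k(x) divided by Σ_j P(Z=j) f_j(x).
Since both observations come from the same component, the likelihood for component k is f_k(x₁)·f_k(x₂).
  f_1 = [e^(−6.36)·6.36^6/6! = 0.158963] × [0.14443] = 0.022959
  f_2 = [e^(−6.45)·6.45^6/6! = 0.158062] × [0.145642] = 0.0230205
Prior × likelihood for each component:
  P(Z=1)·f_1 = 0.79 × 0.022959 = 0.0181376
  P(Z=2)·f_2 = 0.21 × 0.0230205 = 0.0048343
Sum: 0.0181376 + 0.0048343 = 0.0229719
So the posterior for Process 2 is 0.0048343 / 0.0229719 ≈ 0.2104.

0.2104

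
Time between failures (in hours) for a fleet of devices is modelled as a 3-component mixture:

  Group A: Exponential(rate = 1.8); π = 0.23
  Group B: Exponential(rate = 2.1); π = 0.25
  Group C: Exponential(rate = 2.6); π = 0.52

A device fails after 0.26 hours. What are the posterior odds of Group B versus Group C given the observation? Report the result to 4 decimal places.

0.4422

Only the two components matter; the odds are (π_i f_i(x)) / (π_j f_j(x)).
Component likelihoods at x = 0.26 hours:
  f_A = 1.8·e^(−1.8·0.26) = 1.8·e^(−0.4680) = 1.12726
  f_B = 2.1·e^(−2.1·0.26) = 2.1·e^(−0.5460) = 1.21645
  f_C = 2.6·e^(−2.6·0.26) = 2.6·e^(−0.6760) = 1.32248
0.304113 / 0.687691 ≈ 0.4422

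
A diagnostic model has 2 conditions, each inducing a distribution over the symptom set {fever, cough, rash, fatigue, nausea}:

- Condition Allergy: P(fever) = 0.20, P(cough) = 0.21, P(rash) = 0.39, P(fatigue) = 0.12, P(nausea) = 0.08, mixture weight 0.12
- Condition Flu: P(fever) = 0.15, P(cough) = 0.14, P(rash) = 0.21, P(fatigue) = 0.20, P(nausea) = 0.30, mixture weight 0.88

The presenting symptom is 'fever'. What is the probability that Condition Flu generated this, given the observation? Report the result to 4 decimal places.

Posterior ∝ prior × likelihood, so P(k | x) ∝ π_k f_k(x); normalise over all components.
Component likelihoods at x = 'fever':
  L_Allergy = P(fever | comp) = 0.20
  L_Flu = P(fever | comp) = 0.15
Multiply by the mixture weights:
  π_Allergy·L_Allergy = 0.12 × 0.2 = 0.024
  π_Flu·L_Flu = 0.88 × 0.15 = 0.132
Denominator: 0.024 + 0.132 = 0.156
P(Condition Flu | x) = 0.132 / 0.156 ≈ 0.8462

0.8462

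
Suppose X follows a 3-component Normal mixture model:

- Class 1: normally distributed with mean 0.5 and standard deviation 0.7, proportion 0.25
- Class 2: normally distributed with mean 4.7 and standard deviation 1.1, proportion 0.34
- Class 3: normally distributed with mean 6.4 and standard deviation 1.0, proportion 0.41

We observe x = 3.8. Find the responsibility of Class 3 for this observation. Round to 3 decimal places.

0.059

Posterior ∝ prior × likelihood, so P(k | x) ∝ π_k f_k(x); normalise over all components.
Evaluate each component's likelihood at the observed value:
  f_1 = (1/(0.7·√(2π)))·exp(−(3.8−0.5)²/(2·0.7²)) = 0.569918·exp(-11.11224) = 8.50796e-06
  f_2 = (1/(1.1·√(2π)))·exp(−(3.8−4.7)²/(2·1.1²)) = 0.362675·exp(-0.33471) = 0.25951
  f_3 = (1/(1.0·√(2π)))·exp(−(3.8−6.4)²/(2·1.0²)) = 0.398942·exp(-3.38000) = 0.013583
Prior × likelihood for each component:
  π_1·f_1 = 0.25 × 8.50796e-06 = 2.12699e-06
  π_2·f_2 = 0.34 × 0.25951 = 0.0882335
  π_3·f_3 = 0.41 × 0.013583 = 0.00556902
Denominator: 2.12699e-06 + 0.0882335 + 0.00556902 = 0.0938046
P(Class 3 | data) = 0.00556902 / 0.0938046 ≈ 0.059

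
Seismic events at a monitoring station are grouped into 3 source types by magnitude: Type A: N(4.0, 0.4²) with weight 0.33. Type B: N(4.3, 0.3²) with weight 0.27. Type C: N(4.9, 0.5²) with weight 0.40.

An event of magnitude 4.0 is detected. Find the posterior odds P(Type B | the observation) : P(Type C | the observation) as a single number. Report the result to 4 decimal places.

3.4480

Posterior odds = (P(Z=i) f_i(x)) / (P(Z=j) f_j(x)); the normalising sum cancels.
Evaluate each component's likelihood at the observed value:
  L_A = 0.997356
  L_B = 0.806569
  L_C = 0.1579
Odds = (0.27/0.40) × (0.806569/0.1579) = 0.675 × 5.10809 ≈ 3.4480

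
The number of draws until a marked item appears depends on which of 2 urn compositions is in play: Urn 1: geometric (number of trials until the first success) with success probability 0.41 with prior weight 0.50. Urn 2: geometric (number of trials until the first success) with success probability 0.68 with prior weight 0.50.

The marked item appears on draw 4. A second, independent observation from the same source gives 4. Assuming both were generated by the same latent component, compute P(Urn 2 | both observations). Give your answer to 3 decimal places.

By Bayes' theorem, P(k | x) = P(Z=k) f_k(x) / Σ_j P(Z=j) f_j(x).
Since both observations come from the same component, the likelihood for component k is f_k(x₁)·f_k(x₂).
  p_1 = [0.0842054] × [0.0842054] = 0.00709055
  p_2 = [0.0222822] × [0.0222822] = 0.000496498
Multiply by the mixture weights:
  P(Z=1)·p_1 = 0.50 × 0.00709055 = 0.00354527
  P(Z=2)·p_2 = 0.50 × 0.000496498 = 0.000248249
Marginal: 0.00354527 + 0.000248249 = 0.00379352
P(Urn 2 | x) = 0.000248249 / 0.00379352 ≈ 0.065

0.065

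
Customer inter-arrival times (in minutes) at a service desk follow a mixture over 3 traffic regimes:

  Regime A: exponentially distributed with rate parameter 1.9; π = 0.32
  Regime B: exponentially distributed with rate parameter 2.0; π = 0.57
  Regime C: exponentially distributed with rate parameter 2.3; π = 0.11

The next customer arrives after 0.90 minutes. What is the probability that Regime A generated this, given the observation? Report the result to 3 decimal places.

P(component k | x) = w_k·f_k(x) / marginal(x), where marginal(x) = Σ_j w_j·f_j(x).
Component likelihoods at x = 0.90 minutes:
  p_A = 1.9·e^(−1.9·0.90) = 1.9·e^(−1.7100) = 0.343645
  p_B = 2.0·e^(−2.0·0.90) = 2.0·e^(−1.8000) = 0.330598
  p_C = 2.3·e^(−2.3·0.90) = 2.3·e^(−2.0700) = 0.290227
Unnormalised posteriors:
  w_A·p_A = 0.32 × 0.343645 = 0.109966
  w_B·p_B = 0.57 × 0.330598 = 0.188441
  w_C·p_C = 0.11 × 0.290227 = 0.031925
Normaliser: 0.109966 + 0.188441 + 0.031925 = 0.330332
Responsibility of Regime A: 0.109966 / 0.330332 ≈ 0.333

0.333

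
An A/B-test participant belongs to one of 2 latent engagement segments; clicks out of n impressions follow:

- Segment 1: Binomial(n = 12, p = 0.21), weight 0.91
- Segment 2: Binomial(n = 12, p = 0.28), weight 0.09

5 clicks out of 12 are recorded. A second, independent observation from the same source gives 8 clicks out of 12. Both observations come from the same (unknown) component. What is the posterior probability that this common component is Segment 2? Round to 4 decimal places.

0.6000

The responsibility of component k is P(Z=k) f_k(x) divided by Σ_j P(Z=j) f_j(x).
Since both observations come from the same component, the likelihood for component k is f_k(x₁)·f_k(x₂).
  f_1 = [C(12,5)·0.21^5·0.79^7 = 792·0.00040841·0.192039 = 0.0621171] × [0.000729236] = 4.5298e-05
  f_2 = [C(12,5)·0.28^5·0.72^7 = 792·0.00172104·0.100306 = 0.136723] × [0.00502573] = 0.000687135
Prior × likelihood for each component:
  P(Z=1)·f_1 = 0.91 × 4.5298e-05 = 4.12212e-05
  P(Z=2)·f_2 = 0.09 × 0.000687135 = 6.18422e-05
Sum: 4.12212e-05 + 6.18422e-05 = 0.000103063
So the posterior for Segment 2 is 6.18422e-05 / 0.000103063 ≈ 0.6000.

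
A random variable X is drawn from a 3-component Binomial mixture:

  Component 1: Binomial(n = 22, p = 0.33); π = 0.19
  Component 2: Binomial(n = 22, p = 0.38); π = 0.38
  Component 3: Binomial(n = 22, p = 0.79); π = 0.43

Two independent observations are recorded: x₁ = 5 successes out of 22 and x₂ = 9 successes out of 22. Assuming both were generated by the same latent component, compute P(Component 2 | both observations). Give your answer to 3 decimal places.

P(component k | x) = π_k·f_k(x) / marginal(x), where marginal(x) = Σ_j π_j·f_j(x).
Since both observations come from the same component, the likelihood for component k is f_k(x₁)·f_k(x₂).
  f_1 = [C(22,5)·0.33^5·0.67^17 = 26334·0.00391354·0.00110477 = 0.113857] × [0.126567] = 0.0144105
  f_2 = [C(22,5)·0.38^5·0.62^17 = 26334·0.00792352·0.000295569 = 0.0616728] × [0.164387] = 0.0101382
  f_3 = [C(22,5)·0.79^5·0.21^17 = 26334·0.307706·3.00419e-12 = 2.43433e-08] × [9.20912e-05] = 2.24181e-12
Weight by the priors:
  π_1·f_1 = 0.19 × 0.0144105 = 0.002738
  π_2·f_2 = 0.38 × 0.0101382 = 0.00385252
  π_3·f_3 = 0.43 × 2.24181e-12 = 9.63977e-13
Denominator: 0.002738 + 0.00385252 + 9.63977e-13 = 0.00659051
So the posterior for Component 2 is 0.00385252 / 0.00659051 ≈ 0.585.

0.585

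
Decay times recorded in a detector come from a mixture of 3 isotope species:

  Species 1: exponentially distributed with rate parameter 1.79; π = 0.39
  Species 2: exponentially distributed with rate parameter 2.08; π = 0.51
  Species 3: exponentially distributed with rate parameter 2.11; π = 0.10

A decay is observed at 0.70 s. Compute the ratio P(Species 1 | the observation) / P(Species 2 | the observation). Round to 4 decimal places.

0.8062

The posterior odds equal the prior odds times the likelihood ratio: (w_i/w_j)·(f_i(x)/f_j(x)).
Exponential densities:
  L_1 = 1.79·e^(−1.79·0.70) = 1.79·e^(−1.2530) = 0.511307
  L_2 = 2.08·e^(−2.08·0.70) = 2.08·e^(−1.4560) = 0.484988
  L_3 = 2.11·e^(−2.11·0.70) = 2.11·e^(−1.4770) = 0.481759
Odds = (0.39/0.51) × (0.511307/0.484988) = 0.764706 × 1.05427 ≈ 0.8062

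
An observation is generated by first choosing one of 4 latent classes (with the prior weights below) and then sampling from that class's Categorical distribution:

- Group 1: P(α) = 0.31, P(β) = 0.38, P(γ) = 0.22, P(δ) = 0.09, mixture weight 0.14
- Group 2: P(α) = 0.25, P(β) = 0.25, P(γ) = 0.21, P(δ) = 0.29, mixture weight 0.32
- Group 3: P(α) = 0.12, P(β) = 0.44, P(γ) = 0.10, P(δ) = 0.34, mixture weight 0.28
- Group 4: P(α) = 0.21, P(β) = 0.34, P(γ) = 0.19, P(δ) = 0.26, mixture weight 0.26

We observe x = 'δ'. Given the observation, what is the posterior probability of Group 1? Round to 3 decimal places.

Apply Bayes' rule: the posterior for each component is proportional to its prior times its likelihood at x.
Categorical probabilities:
  f_1 = 0.09
  f_2 = 0.29
  f_3 = 0.34
  f_4 = 0.26
Weight by the priors:
  π_1·f_1 = 0.14 × 0.09 = 0.0126
  π_2·f_2 = 0.32 × 0.29 = 0.0928
  π_3·f_3 = 0.28 × 0.34 = 0.0952
  π_4·f_4 = 0.26 × 0.26 = 0.0676
Normaliser: 0.0126 + 0.0928 + 0.0952 + 0.0676 = 0.2682
So the posterior for Group 1 is 0.0126 / 0.2682 ≈ 0.047.

0.047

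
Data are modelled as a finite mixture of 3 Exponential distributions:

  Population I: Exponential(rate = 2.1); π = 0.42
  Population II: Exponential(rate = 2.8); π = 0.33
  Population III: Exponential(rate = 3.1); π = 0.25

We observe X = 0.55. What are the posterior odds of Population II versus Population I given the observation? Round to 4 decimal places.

0.7129

Only the two components matter; the odds are (π_i f_i(x)) / (π_j f_j(x)).
Evaluate each component's likelihood at the observed value:
  f_I = 2.1·e^(−2.1·0.55) = 2.1·e^(−1.1550) = 0.661621
  f_II = 2.8·e^(−2.8·0.55) = 2.8·e^(−1.5400) = 0.600267
  f_III = 3.1·e^(−3.1·0.55) = 3.1·e^(−1.7050) = 0.563494
0.198088 / 0.277881 ≈ 0.7129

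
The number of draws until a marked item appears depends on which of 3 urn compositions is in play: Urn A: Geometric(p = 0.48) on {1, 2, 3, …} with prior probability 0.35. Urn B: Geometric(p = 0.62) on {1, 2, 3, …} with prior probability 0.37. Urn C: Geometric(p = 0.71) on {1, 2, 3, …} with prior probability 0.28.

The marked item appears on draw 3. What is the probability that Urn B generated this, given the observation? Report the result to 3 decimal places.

Apply Bayes' rule: the posterior for each component is proportional to its prior times its likelihood at x.
Component likelihoods at x = 3:
  L_A = 0.129792
  L_B = 0.089528
  L_C = 0.059711
Weight by the priors:
  w_A·L_A = 0.35 × 0.129792 = 0.0454272
  w_B·L_B = 0.37 × 0.089528 = 0.0331254
  w_C·L_C = 0.28 × 0.059711 = 0.0167191
Evidence: 0.0454272 + 0.0331254 + 0.0167191 = 0.0952716
P(Urn B | data) ≈ 0.348

0.348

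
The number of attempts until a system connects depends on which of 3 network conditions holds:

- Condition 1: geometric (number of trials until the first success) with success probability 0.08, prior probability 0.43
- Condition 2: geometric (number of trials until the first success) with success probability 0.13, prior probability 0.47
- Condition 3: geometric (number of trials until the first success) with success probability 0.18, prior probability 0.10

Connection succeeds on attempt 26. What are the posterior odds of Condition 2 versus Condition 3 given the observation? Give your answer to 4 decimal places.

14.9075

Only the two components matter; the odds are (w_i f_i(x)) / (w_j f_j(x)).
Geometric probabilities:
  f_1 = 0.00994914
  f_2 = 0.00399875
  f_3 = 0.00126072
0.00187941 / 0.000126072 ≈ 14.9075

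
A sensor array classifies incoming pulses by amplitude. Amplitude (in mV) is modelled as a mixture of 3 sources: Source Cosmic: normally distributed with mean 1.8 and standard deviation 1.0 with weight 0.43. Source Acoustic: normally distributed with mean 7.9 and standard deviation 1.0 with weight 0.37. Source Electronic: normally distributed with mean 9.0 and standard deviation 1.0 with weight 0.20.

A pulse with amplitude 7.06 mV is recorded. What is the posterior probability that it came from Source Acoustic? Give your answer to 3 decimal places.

0.895

P(component k | x) = P(Z=k)·f_k(x) / marginal(x), where marginal(x) = Σ_j P(Z=j)·f_j(x).
Normal densities:
  f_Cosmic = (1/(1.0·√(2π)))·exp(−(7.06−1.8)²/(2·1.0²)) = 0.398942·exp(-13.83380) = 3.91712e-07
  f_Acoustic = (1/(1.0·√(2π)))·exp(−(7.06−7.9)²/(2·1.0²)) = 0.398942·exp(-0.35280) = 0.280344
  f_Electronic = (1/(1.0·√(2π)))·exp(−(7.06−9.0)²/(2·1.0²)) = 0.398942·exp(-1.88180) = 0.0607652
Unnormalised posteriors:
  P(Z=Cosmic)·f_Cosmic = 0.43 × 3.91712e-07 = 1.68436e-07
  P(Z=Acoustic)·f_Acoustic = 0.37 × 0.280344 = 0.103727
  P(Z=Electronic)·f_Electronic = 0.20 × 0.0607652 = 0.012153
Normaliser: 1.68436e-07 + 0.103727 + 0.012153 = 0.11588
P(Source Acoustic | the observation) ≈ 0.895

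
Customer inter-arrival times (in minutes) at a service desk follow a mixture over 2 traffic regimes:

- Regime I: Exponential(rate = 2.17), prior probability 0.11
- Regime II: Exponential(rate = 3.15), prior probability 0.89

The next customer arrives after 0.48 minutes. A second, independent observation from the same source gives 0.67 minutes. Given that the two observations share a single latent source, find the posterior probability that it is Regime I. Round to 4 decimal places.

0.1533

By Bayes' theorem, P(k | x) = π_k f_k(x) / Σ_j π_j f_j(x).
Since both observations come from the same component, the likelihood for component k is f_k(x₁)·f_k(x₂).
  f_I = [2.17·e^(−2.17·0.48) = 2.17·e^(−1.0416) = 0.76577] × [0.507036] = 0.388273
  f_II = [3.15·e^(−3.15·0.48) = 3.15·e^(−1.5120) = 0.694476] × [0.381709] = 0.265088
Unnormalised posteriors:
  π_I·f_I = 0.11 × 0.388273 = 0.0427101
  π_II·f_II = 0.89 × 0.265088 = 0.235928
Marginal: 0.0427101 + 0.235928 = 0.278638
So the posterior for Regime I is 0.0427101 / 0.278638 ≈ 0.1533.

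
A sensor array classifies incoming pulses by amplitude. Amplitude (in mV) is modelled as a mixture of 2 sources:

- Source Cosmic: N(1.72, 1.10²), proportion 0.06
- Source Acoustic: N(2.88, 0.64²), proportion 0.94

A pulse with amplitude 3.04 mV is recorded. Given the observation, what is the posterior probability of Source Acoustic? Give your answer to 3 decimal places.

0.982

Posterior ∝ prior × likelihood, so P(k | x) ∝ P(Z=k) f_k(x); normalise over all components.
Component likelihoods at x = 3.04 mV:
  p_Cosmic = (1/(1.10·√(2π)))·exp(−(3.04−1.72)²/(2·1.10²)) = 0.362675·exp(-0.72000) = 0.176533
  p_Acoustic = (1/(0.64·√(2π)))·exp(−(3.04−2.88)²/(2·0.64²)) = 0.623347·exp(-0.03125) = 0.604169
Weight by the priors:
  P(Z=Cosmic)·p_Cosmic = 0.06 × 0.176533 = 0.010592
  P(Z=Acoustic)·p_Acoustic = 0.94 × 0.604169 = 0.567919
Normaliser: 0.010592 + 0.567919 = 0.578511
P(Source Acoustic | data) = 0.567919 / 0.578511 ≈ 0.982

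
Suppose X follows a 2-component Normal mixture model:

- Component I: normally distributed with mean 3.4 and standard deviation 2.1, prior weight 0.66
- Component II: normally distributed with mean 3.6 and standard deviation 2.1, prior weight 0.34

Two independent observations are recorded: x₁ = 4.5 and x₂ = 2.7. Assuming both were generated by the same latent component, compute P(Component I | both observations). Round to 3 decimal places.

0.658

P(component k | x) = P(Z=k)·f_k(x) / marginal(x), where marginal(x) = Σ_j P(Z=j)·f_j(x).
Since both observations come from the same component, the likelihood for component k is f_k(x₁)·f_k(x₂).
  p_I = [0.165619] × [0.179706] = 0.0297628
  p_II = [0.173303] × [0.173303] = 0.030034
Unnormalised posteriors:
  P(Z=I)·p_I = 0.66 × 0.0297628 = 0.0196435
  P(Z=II)·p_II = 0.34 × 0.030034 = 0.0102116
Normaliser: 0.0196435 + 0.0102116 = 0.029855
Responsibility of Component I: 0.0196435 / 0.029855 ≈ 0.658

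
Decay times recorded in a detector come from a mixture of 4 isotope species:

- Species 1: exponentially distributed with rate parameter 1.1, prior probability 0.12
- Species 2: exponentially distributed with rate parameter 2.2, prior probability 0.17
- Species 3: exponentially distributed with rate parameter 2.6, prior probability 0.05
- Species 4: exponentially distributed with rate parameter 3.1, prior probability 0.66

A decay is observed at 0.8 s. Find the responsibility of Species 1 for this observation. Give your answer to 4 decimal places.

The responsibility of component k is π_k f_k(x) divided by Σ_j π_j f_j(x).
Exponential densities:
  L_1 = 1.1·e^(−1.1·0.8) = 1.1·e^(−0.8800) = 0.456261
  L_2 = 2.2·e^(−2.2·0.8) = 2.2·e^(−1.7600) = 0.378499
  L_3 = 2.6·e^(−2.6·0.8) = 2.6·e^(−2.0800) = 0.324819
  L_4 = 3.1·e^(−3.1·0.8) = 3.1·e^(−2.4800) = 0.259604
Prior × likelihood for each component:
  π_1·L_1 = 0.12 × 0.456261 = 0.0547513
  π_2·L_2 = 0.17 × 0.378499 = 0.0643448
  π_3·L_3 = 0.05 × 0.324819 = 0.0162409
  π_4·L_4 = 0.66 × 0.259604 = 0.171339
Sum: 0.0547513 + 0.0643448 + 0.0162409 + 0.171339 = 0.306676
P(Species 1 | data) ≈ 0.1785

0.1785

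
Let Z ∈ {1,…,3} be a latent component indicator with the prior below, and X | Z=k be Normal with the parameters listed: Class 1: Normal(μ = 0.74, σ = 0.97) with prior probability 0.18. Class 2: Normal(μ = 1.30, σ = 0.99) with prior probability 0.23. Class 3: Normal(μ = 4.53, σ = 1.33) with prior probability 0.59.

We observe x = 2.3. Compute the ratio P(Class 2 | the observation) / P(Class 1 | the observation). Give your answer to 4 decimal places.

2.7395

The posterior odds equal the prior odds times the likelihood ratio: (π_i/π_j)·(f_i(x)/f_j(x)).
Normal densities:
  L_1 = 0.112848
  L_2 = 0.241946
  L_3 = 0.0735518
Posterior odds = (π_2·L_2) / (π_1·L_1) = (0.23·0.241946) / (0.18·0.112848) = 0.0556476 / 0.0203127 ≈ 2.7395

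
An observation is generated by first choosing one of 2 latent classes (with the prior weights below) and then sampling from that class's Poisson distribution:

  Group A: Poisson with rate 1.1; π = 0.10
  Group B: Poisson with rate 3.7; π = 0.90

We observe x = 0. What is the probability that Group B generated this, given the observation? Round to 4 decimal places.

0.4006

Posterior ∝ prior × likelihood, so P(k | x) ∝ P(Z=k) f_k(x); normalise over all components.
Poisson probabilities:
  f_A = 0.332871
  f_B = 0.0247235
Weight by the priors:
  P(Z=A)·f_A = 0.10 × 0.332871 = 0.0332871
  P(Z=B)·f_B = 0.90 × 0.0247235 = 0.0222512
Evidence: 0.0332871 + 0.0222512 = 0.0555383
P(Group B | 0) ≈ 0.4006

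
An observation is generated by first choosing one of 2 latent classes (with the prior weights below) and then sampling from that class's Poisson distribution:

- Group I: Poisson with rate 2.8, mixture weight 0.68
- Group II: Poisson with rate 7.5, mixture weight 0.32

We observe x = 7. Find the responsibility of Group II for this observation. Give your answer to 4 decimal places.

Posterior ∝ prior × likelihood, so P(k | x) ∝ π_k f_k(x); normalise over all components.
Component likelihoods at x = 7:
  p_I = e^(−2.8)·2.8^7/7! = 0.0162799
  p_II = e^(−7.5)·7.5^7/7! = 0.146484
Multiply by the mixture weights:
  π_I·p_I = 0.68 × 0.0162799 = 0.0110703
  π_II·p_II = 0.32 × 0.146484 = 0.0468748
Marginal: 0.0110703 + 0.0468748 = 0.0579451
Responsibility of Group II: 0.0468748 / 0.0579451 ≈ 0.8090

0.8090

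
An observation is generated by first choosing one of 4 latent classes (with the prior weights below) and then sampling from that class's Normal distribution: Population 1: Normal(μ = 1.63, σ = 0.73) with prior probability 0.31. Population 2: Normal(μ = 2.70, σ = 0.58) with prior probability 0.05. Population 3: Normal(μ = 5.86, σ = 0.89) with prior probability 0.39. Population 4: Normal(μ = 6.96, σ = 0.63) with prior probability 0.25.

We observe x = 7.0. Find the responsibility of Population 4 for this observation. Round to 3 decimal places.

Apply Bayes' rule: the posterior for each component is proportional to its prior times its likelihood at x.
Evaluate each component's likelihood at the observed value:
  f_1 = (1/(0.73·√(2π)))·exp(−(7.0−1.63)²/(2·0.73²)) = 0.546496·exp(-27.05658) = 9.70655e-13
  f_2 = (1/(0.58·√(2π)))·exp(−(7.0−2.70)²/(2·0.58²)) = 0.687832·exp(-27.48216) = 7.98233e-13
  f_3 = (1/(0.89·√(2π)))·exp(−(7.0−5.86)²/(2·0.89²)) = 0.448250·exp(-0.82035) = 0.197354
  f_4 = (1/(0.63·√(2π)))·exp(−(7.0−6.96)²/(2·0.63²)) = 0.633242·exp(-0.00202) = 0.631967
Multiply by the mixture weights:
  w_1·f_1 = 0.31 × 9.70655e-13 = 3.00903e-13
  w_2·f_2 = 0.05 × 7.98233e-13 = 3.99117e-14
  w_3·f_3 = 0.39 × 0.197354 = 0.0769681
  w_4·f_4 = 0.25 × 0.631967 = 0.157992
Sum: 3.00903e-13 + 3.99117e-14 + 0.0769681 + 0.157992 = 0.23496
P(Population 4 | data) ≈ 0.672

0.672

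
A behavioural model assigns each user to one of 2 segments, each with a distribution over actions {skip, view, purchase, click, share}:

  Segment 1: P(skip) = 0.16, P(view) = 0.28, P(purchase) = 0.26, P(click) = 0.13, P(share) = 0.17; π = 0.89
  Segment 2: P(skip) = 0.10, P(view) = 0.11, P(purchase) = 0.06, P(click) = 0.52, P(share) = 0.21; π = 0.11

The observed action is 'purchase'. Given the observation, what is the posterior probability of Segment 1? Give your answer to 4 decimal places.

P(component k | x) = P(Z=k)·f_k(x) / marginal(x), where marginal(x) = Σ_j P(Z=j)·f_j(x).
Evaluate each component's likelihood at the observed value:
  L_1 = 0.26
  L_2 = 0.06
Unnormalised posteriors:
  P(Z=1)·L_1 = 0.89 × 0.26 = 0.2314
  P(Z=2)·L_2 = 0.11 × 0.06 = 0.0066
Denominator: 0.2314 + 0.0066 = 0.238
So the posterior for Segment 1 is 0.2314 / 0.238 ≈ 0.9723.

0.9723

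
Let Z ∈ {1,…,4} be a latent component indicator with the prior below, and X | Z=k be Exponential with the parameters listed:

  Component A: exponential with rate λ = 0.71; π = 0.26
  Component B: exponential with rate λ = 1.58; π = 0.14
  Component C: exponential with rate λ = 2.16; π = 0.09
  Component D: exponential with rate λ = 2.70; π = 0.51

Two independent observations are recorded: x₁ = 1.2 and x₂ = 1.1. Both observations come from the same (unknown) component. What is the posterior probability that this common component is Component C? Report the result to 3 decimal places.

Apply Bayes' rule: the posterior for each component is proportional to its prior times its likelihood at x.
Since both observations come from the same component, the likelihood for component k is f_k(x₁)·f_k(x₂).
  p_A = [0.302858] × [0.325143] = 0.0984722
  p_B = [0.237266] × [0.277877] = 0.0659308
  p_C = [0.16172] × [0.20071] = 0.0324588
  p_D = [0.105743] × [0.138519] = 0.0146473
Prior × likelihood for each component:
  w_A·p_A = 0.26 × 0.0984722 = 0.0256028
  w_B·p_B = 0.14 × 0.0659308 = 0.00923031
  w_C·p_C = 0.09 × 0.0324588 = 0.00292129
  w_D·p_D = 0.51 × 0.0146473 = 0.00747014
Normaliser: 0.0256028 + 0.00923031 + 0.00292129 + 0.00747014 = 0.0452245
P(Component C | data) = 0.00292129 / 0.0452245 ≈ 0.065

0.065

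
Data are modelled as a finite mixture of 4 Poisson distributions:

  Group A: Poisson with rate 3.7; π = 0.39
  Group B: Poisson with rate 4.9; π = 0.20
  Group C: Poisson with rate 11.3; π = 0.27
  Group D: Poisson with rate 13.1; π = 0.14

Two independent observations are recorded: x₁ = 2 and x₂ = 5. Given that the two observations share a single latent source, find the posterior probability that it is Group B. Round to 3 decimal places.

0.249

Apply Bayes' rule: the posterior for each component is proportional to its prior times its likelihood at x.
Since both observations come from the same component, the likelihood for component k is f_k(x₁)·f_k(x₂).
  L_A = [0.169233] × [0.142869] = 0.0241781
  L_B = [0.0893962] × [0.17529] = 0.0156702
  L_C = [0.000789949] × [0.0189969] = 1.50066e-05
  L_D = [0.000175491] × [0.00657533] = 1.15391e-06
Weight by the priors:
  w_A·L_A = 0.39 × 0.0241781 = 0.00942945
  w_B·L_B = 0.20 × 0.0156702 = 0.00313405
  w_C·L_C = 0.27 × 1.50066e-05 = 4.05178e-06
  w_D·L_D = 0.14 × 1.15391e-06 = 1.61548e-07
Denominator: 0.00942945 + 0.00313405 + 4.05178e-06 + 1.61548e-07 = 0.0125677
P(Group B | x₁, x₂) ≈ 0.249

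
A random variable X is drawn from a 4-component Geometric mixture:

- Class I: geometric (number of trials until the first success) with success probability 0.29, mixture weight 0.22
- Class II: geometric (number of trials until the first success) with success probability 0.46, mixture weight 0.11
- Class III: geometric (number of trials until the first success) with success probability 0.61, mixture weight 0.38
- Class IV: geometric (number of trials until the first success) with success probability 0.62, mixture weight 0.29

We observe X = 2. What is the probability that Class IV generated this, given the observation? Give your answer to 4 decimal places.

0.2953

Posterior ∝ prior × likelihood, so P(k | x) ∝ π_k f_k(x); normalise over all components.
Geometric probabilities:
  p_I = 0.2059
  p_II = 0.2484
  p_III = 0.2379
  p_IV = 0.2356
Multiply by the mixture weights:
  π_I·p_I = 0.22 × 0.2059 = 0.045298
  π_II·p_II = 0.11 × 0.2484 = 0.027324
  π_III·p_III = 0.38 × 0.2379 = 0.090402
  π_IV·p_IV = 0.29 × 0.2356 = 0.068324
Marginal: 0.045298 + 0.027324 + 0.090402 + 0.068324 = 0.231348
Responsibility of Class IV: 0.068324 / 0.231348 ≈ 0.2953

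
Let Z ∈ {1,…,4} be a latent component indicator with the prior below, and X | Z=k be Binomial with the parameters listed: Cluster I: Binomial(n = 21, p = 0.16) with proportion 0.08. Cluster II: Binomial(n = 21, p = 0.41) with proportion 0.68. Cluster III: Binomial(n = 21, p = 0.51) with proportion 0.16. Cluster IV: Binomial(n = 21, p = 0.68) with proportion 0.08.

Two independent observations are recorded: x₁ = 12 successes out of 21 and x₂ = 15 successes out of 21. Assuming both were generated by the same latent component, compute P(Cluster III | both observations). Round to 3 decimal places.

P(component k | x) = π_k·f_k(x) / marginal(x), where marginal(x) = Σ_j π_j·f_j(x).
Since both observations come from the same component, the likelihood for component k is f_k(x₁)·f_k(x₂).
  p_I = [C(21,12)·0.16^12·0.84^9 = 293930·2.81475e-10·0.208216 = 1.72265e-05] × [2.1978e-08] = 3.78603e-13
  p_II = [C(21,12)·0.41^12·0.59^9 = 293930·2.25635e-05·0.008663 = 0.0574537] × [0.00355944] = 0.000204503
  p_III = [C(21,12)·0.51^12·0.49^9 = 293930·0.000309629·0.00162841 = 0.148201] × [0.030849] = 0.00457185
  p_IV = [C(21,12)·0.68^12·0.32^9 = 293930·0.00977478·3.51844e-05 = 0.101088] × [0.179079] = 0.0181028
Unnormalised posteriors:
  π_I·p_I = 0.08 × 3.78603e-13 = 3.02883e-14
  π_II·p_II = 0.68 × 0.000204503 = 0.000139062
  π_III·p_III = 0.16 × 0.00457185 = 0.000731495
  π_IV·p_IV = 0.08 × 0.0181028 = 0.00144822
Evidence: 3.02883e-14 + 0.000139062 + 0.000731495 + 0.00144822 = 0.00231878
P(Cluster III | x) ≈ 0.315

0.315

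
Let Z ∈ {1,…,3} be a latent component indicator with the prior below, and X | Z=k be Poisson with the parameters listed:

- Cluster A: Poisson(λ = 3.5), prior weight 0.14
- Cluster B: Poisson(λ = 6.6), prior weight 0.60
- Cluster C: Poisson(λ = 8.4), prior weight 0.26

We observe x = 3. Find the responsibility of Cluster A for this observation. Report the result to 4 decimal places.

By Bayes' theorem, P(k | x) = π_k f_k(x) / Σ_j π_j f_j(x).
Poisson probabilities:
  f_A = 0.215785
  f_B = 0.0651834
  f_C = 0.0222133
Multiply by the mixture weights:
  π_A·f_A = 0.14 × 0.215785 = 0.03021
  π_B·f_B = 0.60 × 0.0651834 = 0.03911
  π_C·f_C = 0.26 × 0.0222133 = 0.00577546
Sum: 0.03021 + 0.03911 + 0.00577546 = 0.0750955
Responsibility of Cluster A: 0.03021 / 0.0750955 ≈ 0.4023

0.4023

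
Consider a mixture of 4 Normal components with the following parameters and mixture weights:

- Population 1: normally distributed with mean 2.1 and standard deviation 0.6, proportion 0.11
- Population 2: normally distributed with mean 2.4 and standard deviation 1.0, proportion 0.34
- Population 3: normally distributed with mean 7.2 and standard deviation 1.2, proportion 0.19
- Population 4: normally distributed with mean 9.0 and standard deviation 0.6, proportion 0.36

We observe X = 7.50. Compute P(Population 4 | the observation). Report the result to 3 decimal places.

0.147

Posterior ∝ prior × likelihood, so P(k | x) ∝ π_k f_k(x); normalise over all components.
Component likelihoods at x = 7.50:
  L_1 = (1/(0.6·√(2π)))·exp(−(7.50−2.1)²/(2·0.6²)) = 0.664904·exp(-40.50000) = 1.7133e-18
  L_2 = (1/(1.0·√(2π)))·exp(−(7.50−2.4)²/(2·1.0²)) = 0.398942·exp(-13.00500) = 8.97244e-07
  L_3 = (1/(1.2·√(2π)))·exp(−(7.50−7.2)²/(2·1.2²)) = 0.332452·exp(-0.03125) = 0.322223
  L_4 = (1/(0.6·√(2π)))·exp(−(7.50−9.0)²/(2·0.6²)) = 0.664904·exp(-3.12500) = 0.0292138
Unnormalised posteriors:
  π_1·L_1 = 0.11 × 1.7133e-18 = 1.88463e-19
  π_2·L_2 = 0.34 × 8.97244e-07 = 3.05063e-07
  π_3·L_3 = 0.19 × 0.322223 = 0.0612225
  π_4·L_4 = 0.36 × 0.0292138 = 0.010517
Evidence: 1.88463e-19 + 3.05063e-07 + 0.0612225 + 0.010517 = 0.0717397
Responsibility of Population 4: 0.010517 / 0.0717397 ≈ 0.147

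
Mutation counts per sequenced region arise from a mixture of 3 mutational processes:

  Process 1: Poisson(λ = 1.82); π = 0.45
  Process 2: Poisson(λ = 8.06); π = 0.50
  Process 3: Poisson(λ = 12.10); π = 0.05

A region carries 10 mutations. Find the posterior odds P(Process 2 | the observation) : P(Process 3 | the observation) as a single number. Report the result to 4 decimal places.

Only the two components matter; the odds are (π_i f_i(x)) / (π_j f_j(x)).
Component likelihoods at x = 10 mutations:
  p_1 = 1.78047e-05
  p_2 = 0.100733
  p_3 = 0.103069
0.0503667 / 0.00515344 ≈ 9.7734

9.7734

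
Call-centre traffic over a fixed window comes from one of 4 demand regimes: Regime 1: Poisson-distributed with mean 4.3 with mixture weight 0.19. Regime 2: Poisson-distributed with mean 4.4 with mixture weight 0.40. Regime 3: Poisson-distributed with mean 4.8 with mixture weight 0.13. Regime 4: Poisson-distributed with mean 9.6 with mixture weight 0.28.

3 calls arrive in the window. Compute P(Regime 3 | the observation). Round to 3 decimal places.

Apply Bayes' rule: the posterior for each component is proportional to its prior times its likelihood at x.
Evaluate each component's likelihood at the observed value:
  f_1 = 0.179799
  f_2 = 0.174305
  f_3 = 0.151691
  f_4 = 0.00998701
Weight by the priors:
  π_1·f_1 = 0.19 × 0.179799 = 0.0341619
  π_2·f_2 = 0.40 × 0.174305 = 0.0697222
  π_3·f_3 = 0.13 × 0.151691 = 0.0197198
  π_4·f_4 = 0.28 × 0.00998701 = 0.00279636
Sum: 0.0341619 + 0.0697222 + 0.0197198 + 0.00279636 = 0.1264
P(Regime 3 | data) = 0.0197198 / 0.1264 ≈ 0.156

0.156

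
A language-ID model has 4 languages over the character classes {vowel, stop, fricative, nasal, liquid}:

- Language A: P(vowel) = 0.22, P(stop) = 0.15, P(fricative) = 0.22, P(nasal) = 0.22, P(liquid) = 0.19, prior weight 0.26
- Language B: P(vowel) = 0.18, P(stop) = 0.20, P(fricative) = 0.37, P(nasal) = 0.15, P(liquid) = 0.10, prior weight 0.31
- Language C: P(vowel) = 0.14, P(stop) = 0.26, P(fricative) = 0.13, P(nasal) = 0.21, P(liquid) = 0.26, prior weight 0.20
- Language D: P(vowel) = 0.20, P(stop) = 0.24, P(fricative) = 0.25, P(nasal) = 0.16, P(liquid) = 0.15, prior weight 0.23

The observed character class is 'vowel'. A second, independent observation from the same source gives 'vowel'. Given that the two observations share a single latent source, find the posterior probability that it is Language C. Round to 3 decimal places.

0.110

By Bayes' theorem, P(k | x) = π_k f_k(x) / Σ_j π_j f_j(x).
Since both observations come from the same component, the likelihood for component k is f_k(x₁)·f_k(x₂).
  f_A = [0.22] × [0.22] = 0.0484
  f_B = [0.18] × [0.18] = 0.0324
  f_C = [0.14] × [0.14] = 0.0196
  f_D = [0.2] × [0.2] = 0.04
Multiply by the mixture weights:
  π_A·f_A = 0.26 × 0.0484 = 0.012584
  π_B·f_B = 0.31 × 0.0324 = 0.010044
  π_C·f_C = 0.20 × 0.0196 = 0.00392
  π_D·f_D = 0.23 × 0.04 = 0.0092
Sum: 0.012584 + 0.010044 + 0.00392 + 0.0092 = 0.035748
P(Language C | x₁,x₂) = 0.00392 / 0.035748 ≈ 0.110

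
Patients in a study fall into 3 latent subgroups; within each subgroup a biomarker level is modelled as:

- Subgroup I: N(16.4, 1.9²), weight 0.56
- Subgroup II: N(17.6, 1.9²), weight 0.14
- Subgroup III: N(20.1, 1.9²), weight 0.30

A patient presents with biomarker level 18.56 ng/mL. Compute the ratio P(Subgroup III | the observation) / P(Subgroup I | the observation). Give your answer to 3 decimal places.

The posterior odds equal the prior odds times the likelihood ratio: (π_i/π_j)·(f_i(x)/f_j(x)).
Evaluate each component's likelihood at the observed value:
  f_I = 0.110031
  f_II = 0.184808
  f_III = 0.151182
0.0453547 / 0.0616171 ≈ 0.736

0.736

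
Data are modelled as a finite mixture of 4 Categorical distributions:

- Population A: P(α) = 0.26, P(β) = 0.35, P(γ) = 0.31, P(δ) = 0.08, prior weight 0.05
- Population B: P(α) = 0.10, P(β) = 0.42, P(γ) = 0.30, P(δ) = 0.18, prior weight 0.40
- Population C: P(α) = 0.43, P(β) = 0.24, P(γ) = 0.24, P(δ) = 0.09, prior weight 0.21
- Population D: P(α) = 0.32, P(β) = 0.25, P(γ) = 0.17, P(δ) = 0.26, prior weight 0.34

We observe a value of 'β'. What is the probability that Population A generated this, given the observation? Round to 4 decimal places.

Apply Bayes' rule: the posterior for each component is proportional to its prior times its likelihood at x.
Evaluate each component's likelihood at the observed value:
  p_A = P(β | comp) = 0.35
  p_B = P(β | comp) = 0.42
  p_C = P(β | comp) = 0.24
  p_D = P(β | comp) = 0.25
Multiply by the mixture weights:
  w_A·p_A = 0.05 × 0.35 = 0.0175
  w_B·p_B = 0.40 × 0.42 = 0.168
  w_C·p_C = 0.21 × 0.24 = 0.0504
  w_D·p_D = 0.34 × 0.25 = 0.085
Denominator: 0.0175 + 0.168 + 0.0504 + 0.085 = 0.3209
Responsibility of Population A: 0.0175 / 0.3209 ≈ 0.0545

0.0545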